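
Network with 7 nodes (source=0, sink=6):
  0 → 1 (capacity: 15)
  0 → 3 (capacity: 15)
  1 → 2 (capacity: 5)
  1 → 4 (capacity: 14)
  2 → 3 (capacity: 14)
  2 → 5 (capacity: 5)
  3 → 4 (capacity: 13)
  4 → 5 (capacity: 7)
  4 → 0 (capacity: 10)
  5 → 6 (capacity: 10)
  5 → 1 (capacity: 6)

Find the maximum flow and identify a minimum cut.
Max flow = 10, Min cut edges: (5,6)

Maximum flow: 10
Minimum cut: (5,6)
Partition: S = [0, 1, 2, 3, 4, 5], T = [6]

Max-flow min-cut theorem verified: both equal 10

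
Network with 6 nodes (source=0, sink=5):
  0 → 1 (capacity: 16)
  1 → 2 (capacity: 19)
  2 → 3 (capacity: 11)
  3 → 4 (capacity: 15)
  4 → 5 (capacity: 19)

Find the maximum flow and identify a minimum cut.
Max flow = 11, Min cut edges: (2,3)

Maximum flow: 11
Minimum cut: (2,3)
Partition: S = [0, 1, 2], T = [3, 4, 5]

Max-flow min-cut theorem verified: both equal 11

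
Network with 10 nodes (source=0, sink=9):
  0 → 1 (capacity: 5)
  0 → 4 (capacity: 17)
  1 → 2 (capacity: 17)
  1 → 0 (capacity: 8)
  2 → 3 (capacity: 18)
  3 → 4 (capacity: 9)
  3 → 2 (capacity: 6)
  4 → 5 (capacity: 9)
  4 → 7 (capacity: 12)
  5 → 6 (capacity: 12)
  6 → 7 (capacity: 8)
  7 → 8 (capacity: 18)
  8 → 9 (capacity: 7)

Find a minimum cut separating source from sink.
Min cut value = 7, edges: (8,9)

Min cut value: 7
Partition: S = [0, 1, 2, 3, 4, 5, 6, 7, 8], T = [9]
Cut edges: (8,9)

By max-flow min-cut theorem, max flow = min cut = 7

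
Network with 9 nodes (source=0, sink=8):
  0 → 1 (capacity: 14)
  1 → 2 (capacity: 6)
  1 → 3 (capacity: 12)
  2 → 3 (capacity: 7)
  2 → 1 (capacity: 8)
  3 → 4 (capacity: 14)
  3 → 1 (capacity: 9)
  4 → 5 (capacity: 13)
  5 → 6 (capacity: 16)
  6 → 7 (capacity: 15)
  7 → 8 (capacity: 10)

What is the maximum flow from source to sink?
Maximum flow = 10

Max flow: 10

Flow assignment:
  0 → 1: 10/14
  1 → 2: 2/6
  1 → 3: 8/12
  2 → 3: 2/7
  3 → 4: 10/14
  4 → 5: 10/13
  5 → 6: 10/16
  6 → 7: 10/15
  7 → 8: 10/10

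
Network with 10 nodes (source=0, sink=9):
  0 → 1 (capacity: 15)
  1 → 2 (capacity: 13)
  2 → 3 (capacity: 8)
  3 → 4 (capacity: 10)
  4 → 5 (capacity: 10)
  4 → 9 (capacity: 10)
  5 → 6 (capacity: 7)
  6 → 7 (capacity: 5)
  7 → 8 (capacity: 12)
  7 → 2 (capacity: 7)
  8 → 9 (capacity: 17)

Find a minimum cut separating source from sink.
Min cut value = 8, edges: (2,3)

Min cut value: 8
Partition: S = [0, 1, 2], T = [3, 4, 5, 6, 7, 8, 9]
Cut edges: (2,3)

By max-flow min-cut theorem, max flow = min cut = 8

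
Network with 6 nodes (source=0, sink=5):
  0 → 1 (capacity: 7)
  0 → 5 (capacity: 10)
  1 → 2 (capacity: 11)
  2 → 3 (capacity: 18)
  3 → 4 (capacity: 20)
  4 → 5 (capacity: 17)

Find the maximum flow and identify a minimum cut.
Max flow = 17, Min cut edges: (0,1), (0,5)

Maximum flow: 17
Minimum cut: (0,1), (0,5)
Partition: S = [0], T = [1, 2, 3, 4, 5]

Max-flow min-cut theorem verified: both equal 17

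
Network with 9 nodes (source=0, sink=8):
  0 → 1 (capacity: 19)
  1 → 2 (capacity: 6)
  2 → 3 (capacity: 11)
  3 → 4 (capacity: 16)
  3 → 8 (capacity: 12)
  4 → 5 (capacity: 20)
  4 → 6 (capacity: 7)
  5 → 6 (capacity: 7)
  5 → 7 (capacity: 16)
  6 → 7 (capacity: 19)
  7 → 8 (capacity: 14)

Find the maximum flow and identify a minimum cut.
Max flow = 6, Min cut edges: (1,2)

Maximum flow: 6
Minimum cut: (1,2)
Partition: S = [0, 1], T = [2, 3, 4, 5, 6, 7, 8]

Max-flow min-cut theorem verified: both equal 6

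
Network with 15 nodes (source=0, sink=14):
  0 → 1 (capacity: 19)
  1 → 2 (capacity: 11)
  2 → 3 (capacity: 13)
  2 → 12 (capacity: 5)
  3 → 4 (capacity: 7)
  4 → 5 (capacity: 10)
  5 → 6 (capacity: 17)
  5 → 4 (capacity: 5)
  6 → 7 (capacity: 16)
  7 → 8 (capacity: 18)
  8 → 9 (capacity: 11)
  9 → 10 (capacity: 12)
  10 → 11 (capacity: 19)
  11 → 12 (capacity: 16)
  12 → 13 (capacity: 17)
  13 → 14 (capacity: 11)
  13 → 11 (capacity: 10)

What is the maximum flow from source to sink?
Maximum flow = 11

Max flow: 11

Flow assignment:
  0 → 1: 11/19
  1 → 2: 11/11
  2 → 3: 6/13
  2 → 12: 5/5
  3 → 4: 6/7
  4 → 5: 6/10
  5 → 6: 6/17
  6 → 7: 6/16
  7 → 8: 6/18
  8 → 9: 6/11
  9 → 10: 6/12
  10 → 11: 6/19
  11 → 12: 6/16
  12 → 13: 11/17
  13 → 14: 11/11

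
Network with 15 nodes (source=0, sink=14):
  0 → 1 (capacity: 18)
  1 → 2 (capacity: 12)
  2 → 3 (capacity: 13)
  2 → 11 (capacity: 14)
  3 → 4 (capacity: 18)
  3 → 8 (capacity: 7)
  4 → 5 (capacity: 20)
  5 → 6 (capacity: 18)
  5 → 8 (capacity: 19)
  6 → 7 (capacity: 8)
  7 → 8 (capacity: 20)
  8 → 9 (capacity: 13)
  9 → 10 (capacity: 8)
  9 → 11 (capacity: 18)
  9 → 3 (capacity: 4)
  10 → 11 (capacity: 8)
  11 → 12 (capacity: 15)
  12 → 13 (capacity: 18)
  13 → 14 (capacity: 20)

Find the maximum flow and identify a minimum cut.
Max flow = 12, Min cut edges: (1,2)

Maximum flow: 12
Minimum cut: (1,2)
Partition: S = [0, 1], T = [2, 3, 4, 5, 6, 7, 8, 9, 10, 11, 12, 13, 14]

Max-flow min-cut theorem verified: both equal 12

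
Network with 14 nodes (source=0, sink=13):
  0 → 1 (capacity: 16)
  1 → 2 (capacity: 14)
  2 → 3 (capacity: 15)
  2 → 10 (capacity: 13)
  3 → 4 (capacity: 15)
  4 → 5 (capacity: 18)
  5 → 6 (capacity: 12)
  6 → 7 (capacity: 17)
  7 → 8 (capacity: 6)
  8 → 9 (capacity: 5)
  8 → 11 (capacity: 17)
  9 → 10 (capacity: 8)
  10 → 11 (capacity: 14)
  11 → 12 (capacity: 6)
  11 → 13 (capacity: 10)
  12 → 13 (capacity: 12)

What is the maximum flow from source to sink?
Maximum flow = 14

Max flow: 14

Flow assignment:
  0 → 1: 14/16
  1 → 2: 14/14
  2 → 3: 1/15
  2 → 10: 13/13
  3 → 4: 1/15
  4 → 5: 1/18
  5 → 6: 1/12
  6 → 7: 1/17
  7 → 8: 1/6
  8 → 11: 1/17
  10 → 11: 13/14
  11 → 12: 4/6
  11 → 13: 10/10
  12 → 13: 4/12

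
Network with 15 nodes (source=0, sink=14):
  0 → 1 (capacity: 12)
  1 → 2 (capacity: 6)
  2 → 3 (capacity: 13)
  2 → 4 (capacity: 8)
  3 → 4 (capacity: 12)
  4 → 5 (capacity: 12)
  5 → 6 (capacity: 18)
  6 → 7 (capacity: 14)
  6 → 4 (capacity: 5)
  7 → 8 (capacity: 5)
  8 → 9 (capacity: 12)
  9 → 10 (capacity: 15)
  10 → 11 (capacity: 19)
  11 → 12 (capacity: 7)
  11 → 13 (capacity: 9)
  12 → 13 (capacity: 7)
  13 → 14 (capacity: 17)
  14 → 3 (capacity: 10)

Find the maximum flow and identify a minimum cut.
Max flow = 5, Min cut edges: (7,8)

Maximum flow: 5
Minimum cut: (7,8)
Partition: S = [0, 1, 2, 3, 4, 5, 6, 7], T = [8, 9, 10, 11, 12, 13, 14]

Max-flow min-cut theorem verified: both equal 5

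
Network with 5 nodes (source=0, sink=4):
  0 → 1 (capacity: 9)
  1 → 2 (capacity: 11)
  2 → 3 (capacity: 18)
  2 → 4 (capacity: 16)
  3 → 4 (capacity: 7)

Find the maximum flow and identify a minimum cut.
Max flow = 9, Min cut edges: (0,1)

Maximum flow: 9
Minimum cut: (0,1)
Partition: S = [0], T = [1, 2, 3, 4]

Max-flow min-cut theorem verified: both equal 9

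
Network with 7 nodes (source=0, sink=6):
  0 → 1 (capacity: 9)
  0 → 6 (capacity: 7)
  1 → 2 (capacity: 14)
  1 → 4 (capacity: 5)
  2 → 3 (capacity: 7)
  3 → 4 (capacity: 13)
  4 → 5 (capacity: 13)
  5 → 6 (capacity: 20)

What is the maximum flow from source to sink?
Maximum flow = 16

Max flow: 16

Flow assignment:
  0 → 1: 9/9
  0 → 6: 7/7
  1 → 2: 4/14
  1 → 4: 5/5
  2 → 3: 4/7
  3 → 4: 4/13
  4 → 5: 9/13
  5 → 6: 9/20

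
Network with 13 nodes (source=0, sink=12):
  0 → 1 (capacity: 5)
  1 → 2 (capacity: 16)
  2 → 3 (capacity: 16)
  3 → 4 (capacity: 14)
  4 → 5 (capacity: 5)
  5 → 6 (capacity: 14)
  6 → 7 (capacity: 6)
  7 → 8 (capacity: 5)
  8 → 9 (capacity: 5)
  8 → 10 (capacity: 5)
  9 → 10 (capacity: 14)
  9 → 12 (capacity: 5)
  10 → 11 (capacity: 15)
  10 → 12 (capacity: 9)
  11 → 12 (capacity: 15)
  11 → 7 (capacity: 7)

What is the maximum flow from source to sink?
Maximum flow = 5

Max flow: 5

Flow assignment:
  0 → 1: 5/5
  1 → 2: 5/16
  2 → 3: 5/16
  3 → 4: 5/14
  4 → 5: 5/5
  5 → 6: 5/14
  6 → 7: 5/6
  7 → 8: 5/5
  8 → 9: 5/5
  9 → 12: 5/5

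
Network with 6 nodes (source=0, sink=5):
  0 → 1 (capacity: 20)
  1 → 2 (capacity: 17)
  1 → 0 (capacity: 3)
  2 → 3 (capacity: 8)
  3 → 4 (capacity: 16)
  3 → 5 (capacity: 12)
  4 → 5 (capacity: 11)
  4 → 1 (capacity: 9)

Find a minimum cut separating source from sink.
Min cut value = 8, edges: (2,3)

Min cut value: 8
Partition: S = [0, 1, 2], T = [3, 4, 5]
Cut edges: (2,3)

By max-flow min-cut theorem, max flow = min cut = 8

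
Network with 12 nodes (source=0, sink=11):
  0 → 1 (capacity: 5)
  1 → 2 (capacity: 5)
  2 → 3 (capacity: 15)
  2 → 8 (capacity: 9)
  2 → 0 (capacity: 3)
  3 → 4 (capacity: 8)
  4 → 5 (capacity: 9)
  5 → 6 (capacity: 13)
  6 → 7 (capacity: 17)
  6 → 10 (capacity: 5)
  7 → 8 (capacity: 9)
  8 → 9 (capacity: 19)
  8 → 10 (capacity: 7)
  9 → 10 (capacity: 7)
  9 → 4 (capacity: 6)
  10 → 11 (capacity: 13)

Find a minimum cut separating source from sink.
Min cut value = 5, edges: (1,2)

Min cut value: 5
Partition: S = [0, 1], T = [2, 3, 4, 5, 6, 7, 8, 9, 10, 11]
Cut edges: (1,2)

By max-flow min-cut theorem, max flow = min cut = 5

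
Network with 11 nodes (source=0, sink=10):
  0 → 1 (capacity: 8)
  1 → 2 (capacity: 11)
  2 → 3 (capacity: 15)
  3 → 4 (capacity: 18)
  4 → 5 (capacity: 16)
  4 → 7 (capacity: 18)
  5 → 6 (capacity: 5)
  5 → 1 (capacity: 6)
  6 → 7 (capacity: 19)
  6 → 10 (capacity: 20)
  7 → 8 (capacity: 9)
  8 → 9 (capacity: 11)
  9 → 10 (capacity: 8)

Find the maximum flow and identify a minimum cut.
Max flow = 8, Min cut edges: (0,1)

Maximum flow: 8
Minimum cut: (0,1)
Partition: S = [0], T = [1, 2, 3, 4, 5, 6, 7, 8, 9, 10]

Max-flow min-cut theorem verified: both equal 8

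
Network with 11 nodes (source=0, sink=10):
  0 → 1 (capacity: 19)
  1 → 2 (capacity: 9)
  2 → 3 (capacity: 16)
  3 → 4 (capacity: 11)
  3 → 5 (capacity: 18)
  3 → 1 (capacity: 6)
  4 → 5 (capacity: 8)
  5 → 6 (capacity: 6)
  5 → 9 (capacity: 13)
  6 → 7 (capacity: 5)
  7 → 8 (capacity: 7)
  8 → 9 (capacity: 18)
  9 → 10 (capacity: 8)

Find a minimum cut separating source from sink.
Min cut value = 8, edges: (9,10)

Min cut value: 8
Partition: S = [0, 1, 2, 3, 4, 5, 6, 7, 8, 9], T = [10]
Cut edges: (9,10)

By max-flow min-cut theorem, max flow = min cut = 8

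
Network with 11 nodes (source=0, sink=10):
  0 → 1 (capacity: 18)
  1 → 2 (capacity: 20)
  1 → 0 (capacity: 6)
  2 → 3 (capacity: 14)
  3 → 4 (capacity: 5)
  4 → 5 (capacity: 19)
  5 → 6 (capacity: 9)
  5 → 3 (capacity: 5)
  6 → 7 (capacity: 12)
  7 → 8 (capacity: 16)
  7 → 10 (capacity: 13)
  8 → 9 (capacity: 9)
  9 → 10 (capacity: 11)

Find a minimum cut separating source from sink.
Min cut value = 5, edges: (3,4)

Min cut value: 5
Partition: S = [0, 1, 2, 3], T = [4, 5, 6, 7, 8, 9, 10]
Cut edges: (3,4)

By max-flow min-cut theorem, max flow = min cut = 5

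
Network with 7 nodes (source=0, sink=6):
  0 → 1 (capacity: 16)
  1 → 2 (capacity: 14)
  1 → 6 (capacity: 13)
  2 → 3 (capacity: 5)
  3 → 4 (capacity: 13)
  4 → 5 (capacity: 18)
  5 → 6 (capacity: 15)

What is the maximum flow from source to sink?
Maximum flow = 16

Max flow: 16

Flow assignment:
  0 → 1: 16/16
  1 → 2: 3/14
  1 → 6: 13/13
  2 → 3: 3/5
  3 → 4: 3/13
  4 → 5: 3/18
  5 → 6: 3/15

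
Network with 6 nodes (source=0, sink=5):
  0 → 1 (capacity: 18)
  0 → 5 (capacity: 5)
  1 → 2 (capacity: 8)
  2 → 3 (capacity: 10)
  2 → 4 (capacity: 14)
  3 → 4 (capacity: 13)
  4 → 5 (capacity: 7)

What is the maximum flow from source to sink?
Maximum flow = 12

Max flow: 12

Flow assignment:
  0 → 1: 7/18
  0 → 5: 5/5
  1 → 2: 7/8
  2 → 4: 7/14
  4 → 5: 7/7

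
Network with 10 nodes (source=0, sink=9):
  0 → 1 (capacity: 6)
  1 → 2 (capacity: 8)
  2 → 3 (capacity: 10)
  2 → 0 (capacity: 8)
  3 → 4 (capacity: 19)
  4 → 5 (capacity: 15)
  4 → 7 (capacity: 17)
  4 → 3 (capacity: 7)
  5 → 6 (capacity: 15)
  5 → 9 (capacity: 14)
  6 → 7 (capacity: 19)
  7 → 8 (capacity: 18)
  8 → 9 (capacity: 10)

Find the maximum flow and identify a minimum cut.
Max flow = 6, Min cut edges: (0,1)

Maximum flow: 6
Minimum cut: (0,1)
Partition: S = [0], T = [1, 2, 3, 4, 5, 6, 7, 8, 9]

Max-flow min-cut theorem verified: both equal 6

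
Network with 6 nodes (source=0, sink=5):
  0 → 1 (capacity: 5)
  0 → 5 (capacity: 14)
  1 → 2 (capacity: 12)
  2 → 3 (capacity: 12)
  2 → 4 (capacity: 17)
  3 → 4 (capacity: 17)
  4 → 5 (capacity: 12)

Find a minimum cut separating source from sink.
Min cut value = 19, edges: (0,1), (0,5)

Min cut value: 19
Partition: S = [0], T = [1, 2, 3, 4, 5]
Cut edges: (0,1), (0,5)

By max-flow min-cut theorem, max flow = min cut = 19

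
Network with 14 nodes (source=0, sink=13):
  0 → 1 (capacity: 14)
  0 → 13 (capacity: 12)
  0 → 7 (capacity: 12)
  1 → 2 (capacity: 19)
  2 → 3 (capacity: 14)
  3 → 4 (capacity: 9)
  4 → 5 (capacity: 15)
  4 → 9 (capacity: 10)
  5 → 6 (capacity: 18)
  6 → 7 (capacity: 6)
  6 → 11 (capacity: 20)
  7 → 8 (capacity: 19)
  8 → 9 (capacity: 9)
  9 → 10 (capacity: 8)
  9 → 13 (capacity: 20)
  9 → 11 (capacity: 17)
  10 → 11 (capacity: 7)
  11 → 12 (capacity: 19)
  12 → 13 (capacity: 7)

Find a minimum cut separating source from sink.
Min cut value = 30, edges: (0,13), (3,4), (8,9)

Min cut value: 30
Partition: S = [0, 1, 2, 3, 7, 8], T = [4, 5, 6, 9, 10, 11, 12, 13]
Cut edges: (0,13), (3,4), (8,9)

By max-flow min-cut theorem, max flow = min cut = 30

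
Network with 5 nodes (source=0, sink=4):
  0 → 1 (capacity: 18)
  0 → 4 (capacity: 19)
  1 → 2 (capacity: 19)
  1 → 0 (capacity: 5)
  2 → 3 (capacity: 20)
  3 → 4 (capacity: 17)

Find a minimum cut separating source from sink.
Min cut value = 36, edges: (0,4), (3,4)

Min cut value: 36
Partition: S = [0, 1, 2, 3], T = [4]
Cut edges: (0,4), (3,4)

By max-flow min-cut theorem, max flow = min cut = 36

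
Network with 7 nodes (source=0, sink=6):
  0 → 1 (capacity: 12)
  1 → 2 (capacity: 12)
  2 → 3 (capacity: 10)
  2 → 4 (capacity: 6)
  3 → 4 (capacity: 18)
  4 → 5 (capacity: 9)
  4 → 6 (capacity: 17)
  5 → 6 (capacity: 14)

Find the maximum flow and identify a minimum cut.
Max flow = 12, Min cut edges: (1,2)

Maximum flow: 12
Minimum cut: (1,2)
Partition: S = [0, 1], T = [2, 3, 4, 5, 6]

Max-flow min-cut theorem verified: both equal 12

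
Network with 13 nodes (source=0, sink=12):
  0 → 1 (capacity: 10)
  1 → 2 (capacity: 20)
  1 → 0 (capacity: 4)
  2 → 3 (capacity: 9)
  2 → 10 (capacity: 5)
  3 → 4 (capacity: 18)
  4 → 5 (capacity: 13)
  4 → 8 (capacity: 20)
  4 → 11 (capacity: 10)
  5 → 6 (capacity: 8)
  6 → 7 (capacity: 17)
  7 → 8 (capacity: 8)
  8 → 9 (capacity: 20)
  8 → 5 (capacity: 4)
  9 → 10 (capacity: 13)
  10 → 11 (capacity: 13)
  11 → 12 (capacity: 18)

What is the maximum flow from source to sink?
Maximum flow = 10

Max flow: 10

Flow assignment:
  0 → 1: 10/10
  1 → 2: 10/20
  2 → 3: 5/9
  2 → 10: 5/5
  3 → 4: 5/18
  4 → 11: 5/10
  10 → 11: 5/13
  11 → 12: 10/18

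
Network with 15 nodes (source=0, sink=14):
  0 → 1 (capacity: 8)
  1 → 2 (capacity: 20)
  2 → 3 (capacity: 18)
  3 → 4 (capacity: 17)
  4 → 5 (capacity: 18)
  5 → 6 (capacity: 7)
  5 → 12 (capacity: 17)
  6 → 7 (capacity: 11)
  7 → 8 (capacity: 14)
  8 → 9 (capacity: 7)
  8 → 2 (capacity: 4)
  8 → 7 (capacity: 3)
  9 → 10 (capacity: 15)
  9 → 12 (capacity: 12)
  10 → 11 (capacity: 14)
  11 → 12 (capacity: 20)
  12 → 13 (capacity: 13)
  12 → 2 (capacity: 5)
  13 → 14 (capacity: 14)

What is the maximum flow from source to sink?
Maximum flow = 8

Max flow: 8

Flow assignment:
  0 → 1: 8/8
  1 → 2: 8/20
  2 → 3: 8/18
  3 → 4: 8/17
  4 → 5: 8/18
  5 → 12: 8/17
  12 → 13: 8/13
  13 → 14: 8/14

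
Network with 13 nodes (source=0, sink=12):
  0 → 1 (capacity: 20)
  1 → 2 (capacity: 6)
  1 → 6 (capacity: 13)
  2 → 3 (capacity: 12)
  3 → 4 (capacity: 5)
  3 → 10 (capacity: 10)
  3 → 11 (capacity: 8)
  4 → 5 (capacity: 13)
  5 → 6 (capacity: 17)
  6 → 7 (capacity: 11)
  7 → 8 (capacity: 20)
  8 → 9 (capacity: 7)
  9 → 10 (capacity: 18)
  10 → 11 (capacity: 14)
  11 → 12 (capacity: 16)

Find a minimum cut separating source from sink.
Min cut value = 13, edges: (1,2), (8,9)

Min cut value: 13
Partition: S = [0, 1, 4, 5, 6, 7, 8], T = [2, 3, 9, 10, 11, 12]
Cut edges: (1,2), (8,9)

By max-flow min-cut theorem, max flow = min cut = 13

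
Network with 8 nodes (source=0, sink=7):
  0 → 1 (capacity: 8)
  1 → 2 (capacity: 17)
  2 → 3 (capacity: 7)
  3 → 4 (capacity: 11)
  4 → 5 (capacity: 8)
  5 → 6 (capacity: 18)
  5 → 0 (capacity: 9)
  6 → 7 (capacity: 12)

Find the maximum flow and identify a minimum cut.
Max flow = 7, Min cut edges: (2,3)

Maximum flow: 7
Minimum cut: (2,3)
Partition: S = [0, 1, 2], T = [3, 4, 5, 6, 7]

Max-flow min-cut theorem verified: both equal 7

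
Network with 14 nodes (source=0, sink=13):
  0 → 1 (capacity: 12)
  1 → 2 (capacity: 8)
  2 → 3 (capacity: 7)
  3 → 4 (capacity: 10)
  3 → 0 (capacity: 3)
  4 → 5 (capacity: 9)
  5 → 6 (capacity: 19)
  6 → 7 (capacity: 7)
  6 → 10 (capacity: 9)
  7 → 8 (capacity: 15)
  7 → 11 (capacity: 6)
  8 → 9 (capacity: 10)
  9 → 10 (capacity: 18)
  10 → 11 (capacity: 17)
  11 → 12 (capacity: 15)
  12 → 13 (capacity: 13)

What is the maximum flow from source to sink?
Maximum flow = 7

Max flow: 7

Flow assignment:
  0 → 1: 7/12
  1 → 2: 7/8
  2 → 3: 7/7
  3 → 4: 7/10
  4 → 5: 7/9
  5 → 6: 7/19
  6 → 7: 6/7
  6 → 10: 1/9
  7 → 11: 6/6
  10 → 11: 1/17
  11 → 12: 7/15
  12 → 13: 7/13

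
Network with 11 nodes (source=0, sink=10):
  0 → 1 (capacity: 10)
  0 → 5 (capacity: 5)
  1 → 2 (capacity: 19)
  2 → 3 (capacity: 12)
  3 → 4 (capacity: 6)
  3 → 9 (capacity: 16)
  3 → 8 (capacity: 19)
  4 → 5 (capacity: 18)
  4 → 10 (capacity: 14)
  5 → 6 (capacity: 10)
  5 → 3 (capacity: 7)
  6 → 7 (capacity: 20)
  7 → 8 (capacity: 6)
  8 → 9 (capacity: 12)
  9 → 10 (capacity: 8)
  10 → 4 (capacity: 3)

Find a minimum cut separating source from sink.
Min cut value = 14, edges: (3,4), (9,10)

Min cut value: 14
Partition: S = [0, 1, 2, 3, 5, 6, 7, 8, 9], T = [4, 10]
Cut edges: (3,4), (9,10)

By max-flow min-cut theorem, max flow = min cut = 14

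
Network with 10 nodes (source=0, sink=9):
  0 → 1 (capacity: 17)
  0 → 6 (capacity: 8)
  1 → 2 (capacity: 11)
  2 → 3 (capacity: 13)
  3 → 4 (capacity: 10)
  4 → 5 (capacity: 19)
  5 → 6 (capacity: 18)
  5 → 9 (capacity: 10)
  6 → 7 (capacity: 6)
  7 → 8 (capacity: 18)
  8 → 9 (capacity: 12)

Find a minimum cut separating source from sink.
Min cut value = 16, edges: (5,9), (6,7)

Min cut value: 16
Partition: S = [0, 1, 2, 3, 4, 5, 6], T = [7, 8, 9]
Cut edges: (5,9), (6,7)

By max-flow min-cut theorem, max flow = min cut = 16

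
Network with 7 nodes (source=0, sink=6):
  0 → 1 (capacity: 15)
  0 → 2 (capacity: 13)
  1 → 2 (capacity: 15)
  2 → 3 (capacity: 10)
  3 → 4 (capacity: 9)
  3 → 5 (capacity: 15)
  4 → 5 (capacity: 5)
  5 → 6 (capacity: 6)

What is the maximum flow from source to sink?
Maximum flow = 6

Max flow: 6

Flow assignment:
  0 → 2: 6/13
  2 → 3: 6/10
  3 → 5: 6/15
  5 → 6: 6/6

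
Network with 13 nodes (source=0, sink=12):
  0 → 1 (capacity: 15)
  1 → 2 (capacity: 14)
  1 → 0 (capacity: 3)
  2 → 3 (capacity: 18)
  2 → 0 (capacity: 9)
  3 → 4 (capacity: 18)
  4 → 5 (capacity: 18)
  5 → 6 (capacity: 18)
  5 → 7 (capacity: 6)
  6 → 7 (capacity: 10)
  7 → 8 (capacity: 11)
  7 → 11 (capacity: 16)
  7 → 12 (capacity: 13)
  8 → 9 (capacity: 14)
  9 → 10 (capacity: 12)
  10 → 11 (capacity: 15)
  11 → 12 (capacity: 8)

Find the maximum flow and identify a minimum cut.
Max flow = 14, Min cut edges: (1,2)

Maximum flow: 14
Minimum cut: (1,2)
Partition: S = [0, 1], T = [2, 3, 4, 5, 6, 7, 8, 9, 10, 11, 12]

Max-flow min-cut theorem verified: both equal 14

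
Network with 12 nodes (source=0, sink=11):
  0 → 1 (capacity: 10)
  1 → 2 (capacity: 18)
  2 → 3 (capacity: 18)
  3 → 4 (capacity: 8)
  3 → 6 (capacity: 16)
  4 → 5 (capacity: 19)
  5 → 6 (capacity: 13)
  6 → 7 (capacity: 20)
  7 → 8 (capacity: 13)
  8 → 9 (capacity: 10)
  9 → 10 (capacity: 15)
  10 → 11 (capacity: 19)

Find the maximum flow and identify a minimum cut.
Max flow = 10, Min cut edges: (8,9)

Maximum flow: 10
Minimum cut: (8,9)
Partition: S = [0, 1, 2, 3, 4, 5, 6, 7, 8], T = [9, 10, 11]

Max-flow min-cut theorem verified: both equal 10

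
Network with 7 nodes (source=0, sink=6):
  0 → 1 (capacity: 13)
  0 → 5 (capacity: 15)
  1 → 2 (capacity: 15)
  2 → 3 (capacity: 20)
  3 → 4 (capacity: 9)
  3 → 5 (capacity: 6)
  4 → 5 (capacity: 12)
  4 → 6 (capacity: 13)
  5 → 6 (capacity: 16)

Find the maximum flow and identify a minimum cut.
Max flow = 25, Min cut edges: (3,4), (5,6)

Maximum flow: 25
Minimum cut: (3,4), (5,6)
Partition: S = [0, 1, 2, 3, 5], T = [4, 6]

Max-flow min-cut theorem verified: both equal 25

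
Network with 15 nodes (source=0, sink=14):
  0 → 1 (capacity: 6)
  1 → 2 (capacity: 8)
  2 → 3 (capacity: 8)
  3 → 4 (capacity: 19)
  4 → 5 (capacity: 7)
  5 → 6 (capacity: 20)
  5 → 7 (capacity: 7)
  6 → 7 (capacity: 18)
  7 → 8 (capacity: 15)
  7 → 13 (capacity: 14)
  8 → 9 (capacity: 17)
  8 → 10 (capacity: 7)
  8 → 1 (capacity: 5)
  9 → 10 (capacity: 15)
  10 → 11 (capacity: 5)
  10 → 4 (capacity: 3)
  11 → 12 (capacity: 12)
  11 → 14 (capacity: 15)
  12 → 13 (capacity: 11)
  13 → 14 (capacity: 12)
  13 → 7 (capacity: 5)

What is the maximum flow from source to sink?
Maximum flow = 6

Max flow: 6

Flow assignment:
  0 → 1: 6/6
  1 → 2: 6/8
  2 → 3: 6/8
  3 → 4: 6/19
  4 → 5: 6/7
  5 → 7: 6/7
  7 → 13: 6/14
  13 → 14: 6/12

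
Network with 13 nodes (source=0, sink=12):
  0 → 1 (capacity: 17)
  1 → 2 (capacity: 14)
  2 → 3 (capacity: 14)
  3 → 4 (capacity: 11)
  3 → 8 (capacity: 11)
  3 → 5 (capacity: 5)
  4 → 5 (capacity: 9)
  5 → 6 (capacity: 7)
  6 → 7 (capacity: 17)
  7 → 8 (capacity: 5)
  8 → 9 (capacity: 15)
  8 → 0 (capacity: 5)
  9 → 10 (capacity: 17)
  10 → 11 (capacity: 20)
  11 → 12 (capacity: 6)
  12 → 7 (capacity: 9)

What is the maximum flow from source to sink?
Maximum flow = 6

Max flow: 6

Flow assignment:
  0 → 1: 11/17
  1 → 2: 11/14
  2 → 3: 11/14
  3 → 8: 11/11
  8 → 9: 6/15
  8 → 0: 5/5
  9 → 10: 6/17
  10 → 11: 6/20
  11 → 12: 6/6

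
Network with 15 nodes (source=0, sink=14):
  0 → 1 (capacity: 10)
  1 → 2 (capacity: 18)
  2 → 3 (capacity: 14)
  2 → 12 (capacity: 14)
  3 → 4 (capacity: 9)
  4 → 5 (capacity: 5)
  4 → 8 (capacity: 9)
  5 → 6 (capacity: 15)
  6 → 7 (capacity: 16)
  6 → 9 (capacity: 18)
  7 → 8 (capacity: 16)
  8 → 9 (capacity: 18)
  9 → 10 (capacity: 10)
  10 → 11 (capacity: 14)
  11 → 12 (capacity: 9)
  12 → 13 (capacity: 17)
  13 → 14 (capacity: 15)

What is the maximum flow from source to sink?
Maximum flow = 10

Max flow: 10

Flow assignment:
  0 → 1: 10/10
  1 → 2: 10/18
  2 → 12: 10/14
  12 → 13: 10/17
  13 → 14: 10/15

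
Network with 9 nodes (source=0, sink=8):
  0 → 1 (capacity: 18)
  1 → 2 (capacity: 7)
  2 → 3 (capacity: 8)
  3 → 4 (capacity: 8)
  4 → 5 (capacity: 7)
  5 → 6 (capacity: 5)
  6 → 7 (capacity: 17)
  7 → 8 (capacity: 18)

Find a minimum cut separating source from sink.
Min cut value = 5, edges: (5,6)

Min cut value: 5
Partition: S = [0, 1, 2, 3, 4, 5], T = [6, 7, 8]
Cut edges: (5,6)

By max-flow min-cut theorem, max flow = min cut = 5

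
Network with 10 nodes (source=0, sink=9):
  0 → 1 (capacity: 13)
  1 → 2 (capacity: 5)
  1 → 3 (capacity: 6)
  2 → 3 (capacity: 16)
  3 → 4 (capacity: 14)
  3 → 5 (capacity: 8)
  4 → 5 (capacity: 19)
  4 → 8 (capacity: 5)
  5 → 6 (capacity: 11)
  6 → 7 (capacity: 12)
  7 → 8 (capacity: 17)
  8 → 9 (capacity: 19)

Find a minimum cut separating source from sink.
Min cut value = 11, edges: (1,2), (1,3)

Min cut value: 11
Partition: S = [0, 1], T = [2, 3, 4, 5, 6, 7, 8, 9]
Cut edges: (1,2), (1,3)

By max-flow min-cut theorem, max flow = min cut = 11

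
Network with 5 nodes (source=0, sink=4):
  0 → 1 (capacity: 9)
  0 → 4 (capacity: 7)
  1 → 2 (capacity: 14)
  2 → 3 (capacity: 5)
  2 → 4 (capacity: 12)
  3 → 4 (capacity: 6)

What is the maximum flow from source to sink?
Maximum flow = 16

Max flow: 16

Flow assignment:
  0 → 1: 9/9
  0 → 4: 7/7
  1 → 2: 9/14
  2 → 4: 9/12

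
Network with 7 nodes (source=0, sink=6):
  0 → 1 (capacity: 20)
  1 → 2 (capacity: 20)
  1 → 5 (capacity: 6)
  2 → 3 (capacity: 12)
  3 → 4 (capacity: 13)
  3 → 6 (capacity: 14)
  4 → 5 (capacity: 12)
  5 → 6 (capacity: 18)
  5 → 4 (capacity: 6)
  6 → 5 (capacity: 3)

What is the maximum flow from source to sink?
Maximum flow = 18

Max flow: 18

Flow assignment:
  0 → 1: 18/20
  1 → 2: 12/20
  1 → 5: 6/6
  2 → 3: 12/12
  3 → 6: 12/14
  5 → 6: 6/18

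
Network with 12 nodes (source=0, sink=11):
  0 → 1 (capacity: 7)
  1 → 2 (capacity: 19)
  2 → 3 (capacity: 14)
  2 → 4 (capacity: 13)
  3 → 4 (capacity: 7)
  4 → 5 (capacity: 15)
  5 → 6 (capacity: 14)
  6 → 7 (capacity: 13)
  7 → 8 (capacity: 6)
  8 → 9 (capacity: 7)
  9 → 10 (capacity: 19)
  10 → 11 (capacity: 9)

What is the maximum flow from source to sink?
Maximum flow = 6

Max flow: 6

Flow assignment:
  0 → 1: 6/7
  1 → 2: 6/19
  2 → 4: 6/13
  4 → 5: 6/15
  5 → 6: 6/14
  6 → 7: 6/13
  7 → 8: 6/6
  8 → 9: 6/7
  9 → 10: 6/19
  10 → 11: 6/9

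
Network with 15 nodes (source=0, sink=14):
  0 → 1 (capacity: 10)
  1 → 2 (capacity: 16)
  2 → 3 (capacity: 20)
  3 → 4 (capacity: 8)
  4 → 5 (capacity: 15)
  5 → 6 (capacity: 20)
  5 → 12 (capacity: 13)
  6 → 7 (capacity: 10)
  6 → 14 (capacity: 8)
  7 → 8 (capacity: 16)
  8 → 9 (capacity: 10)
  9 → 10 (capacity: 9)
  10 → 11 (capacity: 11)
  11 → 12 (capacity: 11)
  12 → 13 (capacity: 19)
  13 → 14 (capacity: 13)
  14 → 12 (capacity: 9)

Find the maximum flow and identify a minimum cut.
Max flow = 8, Min cut edges: (3,4)

Maximum flow: 8
Minimum cut: (3,4)
Partition: S = [0, 1, 2, 3], T = [4, 5, 6, 7, 8, 9, 10, 11, 12, 13, 14]

Max-flow min-cut theorem verified: both equal 8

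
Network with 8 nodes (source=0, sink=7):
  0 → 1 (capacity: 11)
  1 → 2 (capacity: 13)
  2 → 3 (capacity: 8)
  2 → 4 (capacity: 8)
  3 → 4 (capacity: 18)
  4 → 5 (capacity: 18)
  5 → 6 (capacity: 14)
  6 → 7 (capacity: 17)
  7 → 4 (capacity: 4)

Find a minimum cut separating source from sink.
Min cut value = 11, edges: (0,1)

Min cut value: 11
Partition: S = [0], T = [1, 2, 3, 4, 5, 6, 7]
Cut edges: (0,1)

By max-flow min-cut theorem, max flow = min cut = 11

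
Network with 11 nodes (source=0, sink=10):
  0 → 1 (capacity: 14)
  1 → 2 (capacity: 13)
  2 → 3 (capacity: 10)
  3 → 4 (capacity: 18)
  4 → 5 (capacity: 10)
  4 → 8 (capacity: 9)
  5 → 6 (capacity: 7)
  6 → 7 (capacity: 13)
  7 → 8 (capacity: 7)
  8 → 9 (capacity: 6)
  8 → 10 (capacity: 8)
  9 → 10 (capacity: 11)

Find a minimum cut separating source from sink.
Min cut value = 10, edges: (2,3)

Min cut value: 10
Partition: S = [0, 1, 2], T = [3, 4, 5, 6, 7, 8, 9, 10]
Cut edges: (2,3)

By max-flow min-cut theorem, max flow = min cut = 10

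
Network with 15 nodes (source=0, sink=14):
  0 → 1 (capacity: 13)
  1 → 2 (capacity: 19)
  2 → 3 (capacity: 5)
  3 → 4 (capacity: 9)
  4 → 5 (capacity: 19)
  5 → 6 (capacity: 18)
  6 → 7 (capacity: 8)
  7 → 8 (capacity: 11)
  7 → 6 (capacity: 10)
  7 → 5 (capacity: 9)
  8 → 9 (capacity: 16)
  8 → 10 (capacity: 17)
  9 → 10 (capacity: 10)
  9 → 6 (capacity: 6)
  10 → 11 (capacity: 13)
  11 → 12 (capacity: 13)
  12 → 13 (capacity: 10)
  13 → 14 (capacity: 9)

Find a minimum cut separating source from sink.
Min cut value = 5, edges: (2,3)

Min cut value: 5
Partition: S = [0, 1, 2], T = [3, 4, 5, 6, 7, 8, 9, 10, 11, 12, 13, 14]
Cut edges: (2,3)

By max-flow min-cut theorem, max flow = min cut = 5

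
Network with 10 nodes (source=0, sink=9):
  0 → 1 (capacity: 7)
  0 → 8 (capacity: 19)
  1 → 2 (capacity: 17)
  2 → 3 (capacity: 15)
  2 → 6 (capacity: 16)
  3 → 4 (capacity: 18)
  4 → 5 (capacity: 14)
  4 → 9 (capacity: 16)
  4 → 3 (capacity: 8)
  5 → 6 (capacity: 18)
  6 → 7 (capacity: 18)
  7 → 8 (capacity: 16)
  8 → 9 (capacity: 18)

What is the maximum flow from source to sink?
Maximum flow = 25

Max flow: 25

Flow assignment:
  0 → 1: 7/7
  0 → 8: 18/19
  1 → 2: 7/17
  2 → 3: 7/15
  3 → 4: 7/18
  4 → 9: 7/16
  8 → 9: 18/18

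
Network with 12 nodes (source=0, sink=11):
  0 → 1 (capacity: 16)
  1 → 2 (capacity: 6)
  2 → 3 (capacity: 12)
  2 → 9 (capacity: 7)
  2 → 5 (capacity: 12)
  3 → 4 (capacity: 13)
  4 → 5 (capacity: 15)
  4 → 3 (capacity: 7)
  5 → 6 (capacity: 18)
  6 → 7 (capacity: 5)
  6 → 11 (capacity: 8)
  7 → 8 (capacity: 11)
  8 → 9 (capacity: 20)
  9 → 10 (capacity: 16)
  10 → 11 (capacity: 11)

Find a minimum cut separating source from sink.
Min cut value = 6, edges: (1,2)

Min cut value: 6
Partition: S = [0, 1], T = [2, 3, 4, 5, 6, 7, 8, 9, 10, 11]
Cut edges: (1,2)

By max-flow min-cut theorem, max flow = min cut = 6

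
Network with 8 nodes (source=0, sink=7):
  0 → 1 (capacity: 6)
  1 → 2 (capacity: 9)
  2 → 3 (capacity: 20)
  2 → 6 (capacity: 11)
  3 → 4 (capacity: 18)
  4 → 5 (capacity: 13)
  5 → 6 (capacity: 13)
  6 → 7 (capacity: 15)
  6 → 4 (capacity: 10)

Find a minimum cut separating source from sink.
Min cut value = 6, edges: (0,1)

Min cut value: 6
Partition: S = [0], T = [1, 2, 3, 4, 5, 6, 7]
Cut edges: (0,1)

By max-flow min-cut theorem, max flow = min cut = 6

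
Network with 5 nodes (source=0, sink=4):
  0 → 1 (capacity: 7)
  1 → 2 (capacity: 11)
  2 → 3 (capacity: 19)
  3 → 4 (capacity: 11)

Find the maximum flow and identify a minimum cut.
Max flow = 7, Min cut edges: (0,1)

Maximum flow: 7
Minimum cut: (0,1)
Partition: S = [0], T = [1, 2, 3, 4]

Max-flow min-cut theorem verified: both equal 7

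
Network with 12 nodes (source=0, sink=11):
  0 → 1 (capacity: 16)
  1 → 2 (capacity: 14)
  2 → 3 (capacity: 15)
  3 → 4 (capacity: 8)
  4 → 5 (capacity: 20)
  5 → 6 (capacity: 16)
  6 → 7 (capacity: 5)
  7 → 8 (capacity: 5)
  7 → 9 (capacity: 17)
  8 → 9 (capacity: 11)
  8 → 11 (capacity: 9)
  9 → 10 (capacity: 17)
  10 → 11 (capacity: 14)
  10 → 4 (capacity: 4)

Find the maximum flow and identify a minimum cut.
Max flow = 5, Min cut edges: (6,7)

Maximum flow: 5
Minimum cut: (6,7)
Partition: S = [0, 1, 2, 3, 4, 5, 6], T = [7, 8, 9, 10, 11]

Max-flow min-cut theorem verified: both equal 5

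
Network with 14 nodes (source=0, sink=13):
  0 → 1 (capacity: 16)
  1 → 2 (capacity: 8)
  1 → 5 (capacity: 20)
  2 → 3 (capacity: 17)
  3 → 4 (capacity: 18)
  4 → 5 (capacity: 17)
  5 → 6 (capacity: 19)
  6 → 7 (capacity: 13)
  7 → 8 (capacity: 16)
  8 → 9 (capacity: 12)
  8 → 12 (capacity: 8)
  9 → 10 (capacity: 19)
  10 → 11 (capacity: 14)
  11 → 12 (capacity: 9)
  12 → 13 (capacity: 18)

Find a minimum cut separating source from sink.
Min cut value = 13, edges: (6,7)

Min cut value: 13
Partition: S = [0, 1, 2, 3, 4, 5, 6], T = [7, 8, 9, 10, 11, 12, 13]
Cut edges: (6,7)

By max-flow min-cut theorem, max flow = min cut = 13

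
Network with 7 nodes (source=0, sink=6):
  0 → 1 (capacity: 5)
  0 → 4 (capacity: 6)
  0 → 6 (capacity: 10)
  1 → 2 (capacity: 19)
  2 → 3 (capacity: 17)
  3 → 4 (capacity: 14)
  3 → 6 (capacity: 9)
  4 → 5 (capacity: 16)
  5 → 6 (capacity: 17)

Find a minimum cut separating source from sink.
Min cut value = 21, edges: (0,1), (0,4), (0,6)

Min cut value: 21
Partition: S = [0], T = [1, 2, 3, 4, 5, 6]
Cut edges: (0,1), (0,4), (0,6)

By max-flow min-cut theorem, max flow = min cut = 21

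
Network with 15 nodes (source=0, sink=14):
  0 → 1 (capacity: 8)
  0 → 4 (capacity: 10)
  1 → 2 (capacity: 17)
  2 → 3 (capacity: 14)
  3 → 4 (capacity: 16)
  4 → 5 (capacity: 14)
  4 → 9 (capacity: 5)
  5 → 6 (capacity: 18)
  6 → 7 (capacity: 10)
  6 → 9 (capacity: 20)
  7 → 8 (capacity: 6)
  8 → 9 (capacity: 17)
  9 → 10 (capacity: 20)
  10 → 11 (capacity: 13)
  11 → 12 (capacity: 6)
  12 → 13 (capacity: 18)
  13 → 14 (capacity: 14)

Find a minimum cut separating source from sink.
Min cut value = 6, edges: (11,12)

Min cut value: 6
Partition: S = [0, 1, 2, 3, 4, 5, 6, 7, 8, 9, 10, 11], T = [12, 13, 14]
Cut edges: (11,12)

By max-flow min-cut theorem, max flow = min cut = 6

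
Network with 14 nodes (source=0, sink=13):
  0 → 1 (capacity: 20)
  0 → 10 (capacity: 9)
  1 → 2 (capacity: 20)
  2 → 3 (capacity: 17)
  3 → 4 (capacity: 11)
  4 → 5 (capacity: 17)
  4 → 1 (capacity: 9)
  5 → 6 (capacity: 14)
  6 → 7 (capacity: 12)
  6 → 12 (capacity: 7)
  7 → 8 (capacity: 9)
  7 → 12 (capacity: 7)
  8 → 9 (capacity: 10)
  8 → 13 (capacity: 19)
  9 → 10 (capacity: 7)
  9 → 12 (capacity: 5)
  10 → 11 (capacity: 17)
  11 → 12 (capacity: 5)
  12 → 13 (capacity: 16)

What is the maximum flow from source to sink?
Maximum flow = 16

Max flow: 16

Flow assignment:
  0 → 1: 11/20
  0 → 10: 5/9
  1 → 2: 11/20
  2 → 3: 11/17
  3 → 4: 11/11
  4 → 5: 11/17
  5 → 6: 11/14
  6 → 7: 4/12
  6 → 12: 7/7
  7 → 8: 4/9
  8 → 13: 4/19
  10 → 11: 5/17
  11 → 12: 5/5
  12 → 13: 12/16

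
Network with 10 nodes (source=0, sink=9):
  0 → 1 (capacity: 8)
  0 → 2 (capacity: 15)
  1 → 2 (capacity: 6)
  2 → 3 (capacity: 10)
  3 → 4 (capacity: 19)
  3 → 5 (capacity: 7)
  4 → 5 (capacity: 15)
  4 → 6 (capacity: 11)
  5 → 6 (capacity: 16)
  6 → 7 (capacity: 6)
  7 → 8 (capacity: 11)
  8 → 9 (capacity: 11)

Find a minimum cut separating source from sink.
Min cut value = 6, edges: (6,7)

Min cut value: 6
Partition: S = [0, 1, 2, 3, 4, 5, 6], T = [7, 8, 9]
Cut edges: (6,7)

By max-flow min-cut theorem, max flow = min cut = 6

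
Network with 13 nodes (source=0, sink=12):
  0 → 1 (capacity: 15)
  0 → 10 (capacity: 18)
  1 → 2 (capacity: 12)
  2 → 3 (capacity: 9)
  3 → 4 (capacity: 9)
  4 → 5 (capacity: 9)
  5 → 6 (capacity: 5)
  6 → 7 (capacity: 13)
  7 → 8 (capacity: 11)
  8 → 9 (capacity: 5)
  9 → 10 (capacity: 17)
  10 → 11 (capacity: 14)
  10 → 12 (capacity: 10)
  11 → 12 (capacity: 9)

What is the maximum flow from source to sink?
Maximum flow = 19

Max flow: 19

Flow assignment:
  0 → 1: 5/15
  0 → 10: 14/18
  1 → 2: 5/12
  2 → 3: 5/9
  3 → 4: 5/9
  4 → 5: 5/9
  5 → 6: 5/5
  6 → 7: 5/13
  7 → 8: 5/11
  8 → 9: 5/5
  9 → 10: 5/17
  10 → 11: 9/14
  10 → 12: 10/10
  11 → 12: 9/9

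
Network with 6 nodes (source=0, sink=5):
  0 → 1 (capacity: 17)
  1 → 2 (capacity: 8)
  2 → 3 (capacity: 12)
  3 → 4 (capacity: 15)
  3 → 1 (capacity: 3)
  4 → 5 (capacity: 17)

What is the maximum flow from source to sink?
Maximum flow = 8

Max flow: 8

Flow assignment:
  0 → 1: 8/17
  1 → 2: 8/8
  2 → 3: 8/12
  3 → 4: 8/15
  4 → 5: 8/17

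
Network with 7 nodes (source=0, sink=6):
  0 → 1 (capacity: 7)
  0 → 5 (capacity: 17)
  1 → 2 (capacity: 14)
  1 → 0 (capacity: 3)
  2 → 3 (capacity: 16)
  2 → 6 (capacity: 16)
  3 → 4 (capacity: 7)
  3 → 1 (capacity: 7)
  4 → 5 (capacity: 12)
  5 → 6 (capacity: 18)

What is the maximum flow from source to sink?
Maximum flow = 24

Max flow: 24

Flow assignment:
  0 → 1: 7/7
  0 → 5: 17/17
  1 → 2: 7/14
  2 → 6: 7/16
  5 → 6: 17/18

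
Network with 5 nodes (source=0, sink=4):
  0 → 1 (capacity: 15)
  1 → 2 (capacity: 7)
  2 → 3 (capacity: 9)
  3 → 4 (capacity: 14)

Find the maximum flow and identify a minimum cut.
Max flow = 7, Min cut edges: (1,2)

Maximum flow: 7
Minimum cut: (1,2)
Partition: S = [0, 1], T = [2, 3, 4]

Max-flow min-cut theorem verified: both equal 7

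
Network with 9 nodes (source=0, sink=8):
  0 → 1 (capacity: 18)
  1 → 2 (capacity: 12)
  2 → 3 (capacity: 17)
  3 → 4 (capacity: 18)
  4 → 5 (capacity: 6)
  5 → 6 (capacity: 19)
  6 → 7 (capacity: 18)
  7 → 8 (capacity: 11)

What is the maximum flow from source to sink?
Maximum flow = 6

Max flow: 6

Flow assignment:
  0 → 1: 6/18
  1 → 2: 6/12
  2 → 3: 6/17
  3 → 4: 6/18
  4 → 5: 6/6
  5 → 6: 6/19
  6 → 7: 6/18
  7 → 8: 6/11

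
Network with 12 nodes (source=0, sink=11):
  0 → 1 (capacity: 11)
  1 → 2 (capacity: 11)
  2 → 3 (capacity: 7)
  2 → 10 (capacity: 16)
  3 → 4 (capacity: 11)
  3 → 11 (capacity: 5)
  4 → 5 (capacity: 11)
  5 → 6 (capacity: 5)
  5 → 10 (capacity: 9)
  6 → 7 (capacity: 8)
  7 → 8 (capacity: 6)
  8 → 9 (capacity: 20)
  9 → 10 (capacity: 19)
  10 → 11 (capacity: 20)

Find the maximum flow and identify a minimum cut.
Max flow = 11, Min cut edges: (1,2)

Maximum flow: 11
Minimum cut: (1,2)
Partition: S = [0, 1], T = [2, 3, 4, 5, 6, 7, 8, 9, 10, 11]

Max-flow min-cut theorem verified: both equal 11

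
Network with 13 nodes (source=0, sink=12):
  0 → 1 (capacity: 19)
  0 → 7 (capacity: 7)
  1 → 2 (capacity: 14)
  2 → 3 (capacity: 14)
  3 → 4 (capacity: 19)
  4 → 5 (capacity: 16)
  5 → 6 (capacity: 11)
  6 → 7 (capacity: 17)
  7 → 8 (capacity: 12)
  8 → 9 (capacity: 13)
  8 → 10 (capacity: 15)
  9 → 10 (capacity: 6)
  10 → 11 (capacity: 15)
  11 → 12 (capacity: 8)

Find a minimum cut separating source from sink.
Min cut value = 8, edges: (11,12)

Min cut value: 8
Partition: S = [0, 1, 2, 3, 4, 5, 6, 7, 8, 9, 10, 11], T = [12]
Cut edges: (11,12)

By max-flow min-cut theorem, max flow = min cut = 8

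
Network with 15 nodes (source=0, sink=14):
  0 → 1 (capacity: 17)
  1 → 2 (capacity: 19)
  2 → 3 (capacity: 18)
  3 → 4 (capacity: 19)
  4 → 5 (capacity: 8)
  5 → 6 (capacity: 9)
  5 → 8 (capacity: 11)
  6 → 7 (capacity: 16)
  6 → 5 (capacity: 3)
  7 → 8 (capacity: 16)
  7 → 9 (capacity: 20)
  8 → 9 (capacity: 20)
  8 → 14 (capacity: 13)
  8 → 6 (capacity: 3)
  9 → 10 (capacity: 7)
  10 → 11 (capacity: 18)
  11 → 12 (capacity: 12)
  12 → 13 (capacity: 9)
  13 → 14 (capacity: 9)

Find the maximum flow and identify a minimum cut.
Max flow = 8, Min cut edges: (4,5)

Maximum flow: 8
Minimum cut: (4,5)
Partition: S = [0, 1, 2, 3, 4], T = [5, 6, 7, 8, 9, 10, 11, 12, 13, 14]

Max-flow min-cut theorem verified: both equal 8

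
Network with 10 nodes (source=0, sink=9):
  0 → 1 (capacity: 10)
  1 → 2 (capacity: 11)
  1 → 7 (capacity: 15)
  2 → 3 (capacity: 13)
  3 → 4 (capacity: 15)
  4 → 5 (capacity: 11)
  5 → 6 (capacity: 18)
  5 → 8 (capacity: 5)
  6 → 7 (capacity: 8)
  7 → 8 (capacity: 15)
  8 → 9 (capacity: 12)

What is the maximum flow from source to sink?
Maximum flow = 10

Max flow: 10

Flow assignment:
  0 → 1: 10/10
  1 → 7: 10/15
  7 → 8: 10/15
  8 → 9: 10/12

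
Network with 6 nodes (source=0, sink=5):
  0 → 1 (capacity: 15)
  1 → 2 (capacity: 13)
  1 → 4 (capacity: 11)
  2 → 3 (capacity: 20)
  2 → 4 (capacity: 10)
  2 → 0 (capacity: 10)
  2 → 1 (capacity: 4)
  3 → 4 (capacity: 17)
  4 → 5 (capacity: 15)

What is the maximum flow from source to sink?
Maximum flow = 15

Max flow: 15

Flow assignment:
  0 → 1: 15/15
  1 → 2: 4/13
  1 → 4: 11/11
  2 → 4: 4/10
  4 → 5: 15/15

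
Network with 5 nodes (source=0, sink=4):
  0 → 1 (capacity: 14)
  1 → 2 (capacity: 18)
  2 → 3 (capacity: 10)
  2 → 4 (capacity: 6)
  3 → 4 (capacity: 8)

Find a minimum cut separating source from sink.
Min cut value = 14, edges: (2,4), (3,4)

Min cut value: 14
Partition: S = [0, 1, 2, 3], T = [4]
Cut edges: (2,4), (3,4)

By max-flow min-cut theorem, max flow = min cut = 14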